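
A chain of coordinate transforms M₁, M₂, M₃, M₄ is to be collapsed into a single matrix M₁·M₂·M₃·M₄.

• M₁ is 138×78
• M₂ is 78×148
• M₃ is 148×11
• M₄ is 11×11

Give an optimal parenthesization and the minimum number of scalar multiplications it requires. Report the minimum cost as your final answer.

254826

Adjacent pairs: M₁M₂ = 138·78·148 = 1593072; M₂M₃ = 78·148·11 = 126984; M₃M₄ = 148·11·11 = 17908.
Length 3: M₁..M₃: k=1: 0+126984+138·78·11=245388; k=2: 1593072+0+138·148·11=1817736 → min 245388 | M₂..M₄: k=2: 0+17908+78·148·11=144892; k=3: 126984+0+78·11·11=136422 → min 136422.
Length 4: M₁..M₄: k=1: 0+136422+138·78·11=254826; k=2: 1593072+17908+138·148·11=1835644; k=3: 245388+0+138·11·11=262086 → min 254826.
Optimal parenthesization: (M₁·((M₂·M₃)·M₄)) with cost 254826.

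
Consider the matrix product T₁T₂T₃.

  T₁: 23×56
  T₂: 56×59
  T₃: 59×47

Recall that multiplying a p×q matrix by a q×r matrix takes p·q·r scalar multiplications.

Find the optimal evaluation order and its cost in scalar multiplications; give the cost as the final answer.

139771

(T₁(T₂T₃)): cost 215824.
((T₁T₂)T₃): cost 139771.
Optimal: ((T₁T₂)T₃) with cost 139771.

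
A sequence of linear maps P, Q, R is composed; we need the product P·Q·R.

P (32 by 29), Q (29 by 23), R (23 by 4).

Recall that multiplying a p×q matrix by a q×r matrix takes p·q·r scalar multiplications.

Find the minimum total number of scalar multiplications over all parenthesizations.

6380

Order (P·(Q·R)): (Q·R): 29×23 by 23×4 → 29×4, cost 29·23·4 = 2668; (P·(Q·R)): 32×29 by 29×4 → 32×4, cost 32·29·4 = 3712; cumulative 6380. Total 6380.
Order ((P·Q)·R): (P·Q): 32×29 by 29×23 → 32×23, cost 32·29·23 = 21344; ((P·Q)·R): 32×23 by 23×4 → 32×4, cost 32·23·4 = 2944; cumulative 24288. Total 24288.
Minimum: 6380.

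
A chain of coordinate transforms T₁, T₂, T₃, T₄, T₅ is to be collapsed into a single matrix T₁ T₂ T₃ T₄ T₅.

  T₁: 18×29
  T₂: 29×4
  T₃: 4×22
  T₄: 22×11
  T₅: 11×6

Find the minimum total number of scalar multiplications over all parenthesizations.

3752

Adjacent pairs: T₁T₂ = 18·29·4 = 2088; T₂T₃ = 29·4·22 = 2552; T₃T₄ = 4·22·11 = 968; T₄T₅ = 22·11·6 = 1452.
Length 3: T₁..T₃: k=1: 0+2552+18·29·22=14036; k=2: 2088+0+18·4·22=3672 → min 3672 | T₂..T₄: k=2: 0+968+29·4·11=2244; k=3: 2552+0+29·22·11=9570 → min 2244 | T₃..T₅: k=3: 0+1452+4·22·6=1980; k=4: 968+0+4·11·6=1232 → min 1232.
Length 4: T₁..T₄: k=1: 0+2244+18·29·11=7986; k=2: 2088+968+18·4·11=3848; k=3: 3672+0+18·22·11=8028 → min 3848 | T₂..T₅: k=2: 0+1232+29·4·6=1928; k=3: 2552+1452+29·22·6=7832; k=4: 2244+0+29·11·6=4158 → min 1928.
Length 5: T₁..T₅: k=1: 0+1928+18·29·6=5060; k=2: 2088+1232+18·4·6=3752; k=3: 3672+1452+18·22·6=7500; k=4: 3848+0+18·11·6=5036 → min 3752.
Optimal order: ((T₁ T₂) ((T₃ T₄) T₅)) with cost 3752.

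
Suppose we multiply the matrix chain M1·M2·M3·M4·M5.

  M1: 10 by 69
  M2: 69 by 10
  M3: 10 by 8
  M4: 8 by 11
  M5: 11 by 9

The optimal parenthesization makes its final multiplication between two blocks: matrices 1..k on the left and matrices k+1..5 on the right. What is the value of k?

3

Adjacent pairs: M1M2 = 10·69·10 = 6900; M2M3 = 69·10·8 = 5520; M3M4 = 10·8·11 = 880; M4M5 = 8·11·9 = 792.
Length 3: M1..M3: k=1: 0+5520+10·69·8=11040; k=2: 6900+0+10·10·8=7700 → min 7700 | M2..M4: k=2: 0+880+69·10·11=8470; k=3: 5520+0+69·8·11=11592 → min 8470 | M3..M5: k=3: 0+792+10·8·9=1512; k=4: 880+0+10·11·9=1870 → min 1512.
Length 4: M1..M4: k=1: 0+8470+10·69·11=16060; k=2: 6900+880+10·10·11=8880; k=3: 7700+0+10·8·11=8580 → min 8580 | M2..M5: k=2: 0+1512+69·10·9=7722; k=3: 5520+792+69·8·9=11280; k=4: 8470+0+69·11·9=15301 → min 7722.
Top-level splits: k=1: (M1..M1)·(M2..M5) → 0+7722+10·69·9 = 13932; k=2: (M1..M2)·(M3..M5) → 6900+1512+10·10·9 = 9312; k=3: (M1..M3)·(M4..M5) → 7700+792+10·8·9 = 9212; k=4: (M1..M4)·(M5..M5) → 8580+0+10·11·9 = 9570.
Best split is after M3, i.e. k = 3.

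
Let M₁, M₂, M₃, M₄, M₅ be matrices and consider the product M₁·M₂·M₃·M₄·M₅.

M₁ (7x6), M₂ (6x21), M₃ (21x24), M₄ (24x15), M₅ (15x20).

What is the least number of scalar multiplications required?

Adjacent pairs: M₁M₂ = 7·6·21 = 882; M₂M₃ = 6·21·24 = 3024; M₃M₄ = 21·24·15 = 7560; M₄M₅ = 24·15·20 = 7200.
Length 3: M₁..M₃: k=1: 0+3024+7·6·24=4032; k=2: 882+0+7·21·24=4410 → min 4032 | M₂..M₄: k=2: 0+7560+6·21·15=9450; k=3: 3024+0+6·24·15=5184 → min 5184 | M₃..M₅: k=3: 0+7200+21·24·20=17280; k=4: 7560+0+21·15·20=13860 → min 13860.
Length 4: M₁..M₄: k=1: 0+5184+7·6·15=5814; k=2: 882+7560+7·21·15=10647; k=3: 4032+0+7·24·15=6552 → min 5814 | M₂..M₅: k=2: 0+13860+6·21·20=16380; k=3: 3024+7200+6·24·20=13104; k=4: 5184+0+6·15·20=6984 → min 6984.
Length 5: M₁..M₅: k=1: 0+6984+7·6·20=7824; k=2: 882+13860+7·21·20=17682; k=3: 4032+7200+7·24·20=14592; k=4: 5814+0+7·15·20=7914 → min 7824.
Optimal order: (M₁·(((M₂·M₃)·M₄)·M₅)) with cost 7824.

7824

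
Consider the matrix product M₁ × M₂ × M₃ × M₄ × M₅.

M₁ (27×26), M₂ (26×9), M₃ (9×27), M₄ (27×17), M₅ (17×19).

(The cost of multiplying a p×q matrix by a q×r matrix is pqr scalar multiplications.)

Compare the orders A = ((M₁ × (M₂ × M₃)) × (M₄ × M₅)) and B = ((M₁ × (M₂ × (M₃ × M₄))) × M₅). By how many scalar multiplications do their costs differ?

Order A = ((M₁ × (M₂ × M₃)) × (M₄ × M₅)): (M₂ × M₃): 26×9 by 9×27 → 26×27, cost 26·9·27 = 6318; (M₁ × (M₂ × M₃)): 27×26 by 26×27 → 27×27, cost 27·26·27 = 18954; cumulative 25272; (M₄ × M₅): 27×17 by 17×19 → 27×19, cost 27·17·19 = 8721; ((M₁ × (M₂ × M₃)) × (M₄ × M₅)): 27×27 by 27×19 → 27×19, cost 27·27·19 = 13851; cumulative 47844. Total 47844.
Order B = ((M₁ × (M₂ × (M₃ × M₄))) × M₅): (M₃ × M₄): 9×27 by 27×17 → 9×17, cost 9·27·17 = 4131; (M₂ × (M₃ × M₄)): 26×9 by 9×17 → 26×17, cost 26·9·17 = 3978; cumulative 8109; (M₁ × (M₂ × (M₃ × M₄))): 27×26 by 26×17 → 27×17, cost 27·26·17 = 11934; cumulative 20043; ((M₁ × (M₂ × (M₃ × M₄))) × M₅): 27×17 by 17×19 → 27×19, cost 27·17·19 = 8721; cumulative 28764. Total 28764.
Difference: |47844 − 28764| = 19080.

19080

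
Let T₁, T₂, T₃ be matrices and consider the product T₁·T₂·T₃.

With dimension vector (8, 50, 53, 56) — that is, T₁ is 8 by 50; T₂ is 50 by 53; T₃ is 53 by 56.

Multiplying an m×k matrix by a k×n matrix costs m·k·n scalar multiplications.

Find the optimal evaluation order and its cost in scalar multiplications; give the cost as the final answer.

(T₁·(T₂·T₃)): cost 170800.
((T₁·T₂)·T₃): cost 44944.
Optimal: ((T₁·T₂)·T₃) with cost 44944.

44944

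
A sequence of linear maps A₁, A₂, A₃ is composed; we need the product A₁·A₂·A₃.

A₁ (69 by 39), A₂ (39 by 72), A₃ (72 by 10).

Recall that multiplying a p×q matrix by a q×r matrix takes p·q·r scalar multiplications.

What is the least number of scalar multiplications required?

54990

Order (A₁·(A₂·A₃)): (A₂·A₃): 39×72 by 72×10 → 39×10, cost 39·72·10 = 28080; (A₁·(A₂·A₃)): 69×39 by 39×10 → 69×10, cost 69·39·10 = 26910; cumulative 54990. Total 54990.
Order ((A₁·A₂)·A₃): (A₁·A₂): 69×39 by 39×72 → 69×72, cost 69·39·72 = 193752; ((A₁·A₂)·A₃): 69×72 by 72×10 → 69×10, cost 69·72·10 = 49680; cumulative 243432. Total 243432.
Minimum: 54990.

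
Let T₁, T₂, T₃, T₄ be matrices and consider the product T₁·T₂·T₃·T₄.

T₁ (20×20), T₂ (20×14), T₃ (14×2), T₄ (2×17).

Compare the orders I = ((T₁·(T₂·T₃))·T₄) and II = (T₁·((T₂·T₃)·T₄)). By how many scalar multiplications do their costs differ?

Order I = ((T₁·(T₂·T₃))·T₄): (T₂·T₃): 20×14 by 14×2 → 20×2, cost 20·14·2 = 560; (T₁·(T₂·T₃)): 20×20 by 20×2 → 20×2, cost 20·20·2 = 800; cumulative 1360; ((T₁·(T₂·T₃))·T₄): 20×2 by 2×17 → 20×17, cost 20·2·17 = 680; cumulative 2040. Total 2040.
Order II = (T₁·((T₂·T₃)·T₄)): (T₂·T₃): 20×14 by 14×2 → 20×2, cost 20·14·2 = 560; ((T₂·T₃)·T₄): 20×2 by 2×17 → 20×17, cost 20·2·17 = 680; cumulative 1240; (T₁·((T₂·T₃)·T₄)): 20×20 by 20×17 → 20×17, cost 20·20·17 = 6800; cumulative 8040. Total 8040.
Difference: |2040 − 8040| = 6000.

6000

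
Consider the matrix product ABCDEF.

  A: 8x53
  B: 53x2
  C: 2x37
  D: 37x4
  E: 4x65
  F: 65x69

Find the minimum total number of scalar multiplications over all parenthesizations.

Adjacent pairs: AB = 8·53·2 = 848; BC = 53·2·37 = 3922; CD = 2·37·4 = 296; DE = 37·4·65 = 9620; EF = 4·65·69 = 17940.
Length 3: A..C: k=1: 0+3922+8·53·37=19610; k=2: 848+0+8·2·37=1440 → min 1440 | B..D: k=2: 0+296+53·2·4=720; k=3: 3922+0+53·37·4=11766 → min 720 | C..E: k=3: 0+9620+2·37·65=14430; k=4: 296+0+2·4·65=816 → min 816 | D..F: k=4: 0+17940+37·4·69=28152; k=5: 9620+0+37·65·69=175565 → min 28152.
Length 4: A..D: k=1: 0+720+8·53·4=2416; k=2: 848+296+8·2·4=1208; k=3: 1440+0+8·37·4=2624 → min 1208 | B..E: k=2: 0+816+53·2·65=7706; k=3: 3922+9620+53·37·65=141007; k=4: 720+0+53·4·65=14500 → min 7706 | C..F: k=3: 0+28152+2·37·69=33258; k=4: 296+17940+2·4·69=18788; k=5: 816+0+2·65·69=9786 → min 9786.
Length 5: A..E: k=1: 0+7706+8·53·65=35266; k=2: 848+816+8·2·65=2704; k=3: 1440+9620+8·37·65=30300; k=4: 1208+0+8·4·65=3288 → min 2704 | B..F: k=2: 0+9786+53·2·69=17100; k=3: 3922+28152+53·37·69=167383; k=4: 720+17940+53·4·69=33288; k=5: 7706+0+53·65·69=245411 → min 17100.
Length 6: A..F: k=1: 0+17100+8·53·69=46356; k=2: 848+9786+8·2·69=11738; k=3: 1440+28152+8·37·69=50016; k=4: 1208+17940+8·4·69=21356; k=5: 2704+0+8·65·69=38584 → min 11738.
Optimal order: ((AB)(((CD)E)F)) with cost 11738.

11738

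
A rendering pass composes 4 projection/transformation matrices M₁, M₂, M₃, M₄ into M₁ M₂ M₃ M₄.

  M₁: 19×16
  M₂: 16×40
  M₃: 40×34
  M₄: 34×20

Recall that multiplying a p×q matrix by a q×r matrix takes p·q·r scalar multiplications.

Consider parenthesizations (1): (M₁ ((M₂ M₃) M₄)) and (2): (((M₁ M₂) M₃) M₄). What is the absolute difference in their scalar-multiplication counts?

Order (1) = (M₁ ((M₂ M₃) M₄)): (M₂ M₃): 16×40 by 40×34 → 16×34, cost 16·40·34 = 21760; ((M₂ M₃) M₄): 16×34 by 34×20 → 16×20, cost 16·34·20 = 10880; cumulative 32640; (M₁ ((M₂ M₃) M₄)): 19×16 by 16×20 → 19×20, cost 19·16·20 = 6080; cumulative 38720. Total 38720.
Order (2) = (((M₁ M₂) M₃) M₄): (M₁ M₂): 19×16 by 16×40 → 19×40, cost 19·16·40 = 12160; ((M₁ M₂) M₃): 19×40 by 40×34 → 19×34, cost 19·40·34 = 25840; cumulative 38000; (((M₁ M₂) M₃) M₄): 19×34 by 34×20 → 19×20, cost 19·34·20 = 12920; cumulative 50920. Total 50920.
Difference: |38720 − 50920| = 12200.

12200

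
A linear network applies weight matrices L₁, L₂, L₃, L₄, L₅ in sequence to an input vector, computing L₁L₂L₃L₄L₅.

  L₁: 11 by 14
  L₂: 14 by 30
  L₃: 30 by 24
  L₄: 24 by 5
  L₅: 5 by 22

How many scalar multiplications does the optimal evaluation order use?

7680

Adjacent pairs: L₁L₂ = 11·14·30 = 4620; L₂L₃ = 14·30·24 = 10080; L₃L₄ = 30·24·5 = 3600; L₄L₅ = 24·5·22 = 2640.
Length 3: L₁..L₃: k=1: 0+10080+11·14·24=13776; k=2: 4620+0+11·30·24=12540 → min 12540 | L₂..L₄: k=2: 0+3600+14·30·5=5700; k=3: 10080+0+14·24·5=11760 → min 5700 | L₃..L₅: k=3: 0+2640+30·24·22=18480; k=4: 3600+0+30·5·22=6900 → min 6900.
Length 4: L₁..L₄: k=1: 0+5700+11·14·5=6470; k=2: 4620+3600+11·30·5=9870; k=3: 12540+0+11·24·5=13860 → min 6470 | L₂..L₅: k=2: 0+6900+14·30·22=16140; k=3: 10080+2640+14·24·22=20112; k=4: 5700+0+14·5·22=7240 → min 7240.
Length 5: L₁..L₅: k=1: 0+7240+11·14·22=10628; k=2: 4620+6900+11·30·22=18780; k=3: 12540+2640+11·24·22=20988; k=4: 6470+0+11·5·22=7680 → min 7680.
Optimal order: ((L₁(L₂(L₃L₄)))L₅) with cost 7680.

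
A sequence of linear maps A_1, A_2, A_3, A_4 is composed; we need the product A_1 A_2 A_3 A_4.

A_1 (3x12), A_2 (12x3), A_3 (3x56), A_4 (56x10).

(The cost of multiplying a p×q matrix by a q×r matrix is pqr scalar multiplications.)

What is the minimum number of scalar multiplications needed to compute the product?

1878

Adjacent pairs: A_1A_2 = 3·12·3 = 108; A_2A_3 = 12·3·56 = 2016; A_3A_4 = 3·56·10 = 1680.
Length 3: A_1..A_3: k=1: 0+2016+3·12·56=4032; k=2: 108+0+3·3·56=612 → min 612 | A_2..A_4: k=2: 0+1680+12·3·10=2040; k=3: 2016+0+12·56·10=8736 → min 2040.
Length 4: A_1..A_4: k=1: 0+2040+3·12·10=2400; k=2: 108+1680+3·3·10=1878; k=3: 612+0+3·56·10=2292 → min 1878.
Optimal order: ((A_1 A_2) (A_3 A_4)) with cost 1878.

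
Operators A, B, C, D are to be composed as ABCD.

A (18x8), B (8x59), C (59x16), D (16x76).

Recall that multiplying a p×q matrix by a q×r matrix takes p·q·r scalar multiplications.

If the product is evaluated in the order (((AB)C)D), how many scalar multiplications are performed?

47376

(AB): 18×8 by 8×59 → 18×59, cost 18·8·59 = 8496
((AB)C): 18×59 by 59×16 → 18×16, cost 18·59·16 = 16992; cumulative 25488
(((AB)C)D): 18×16 by 16×76 → 18×76, cost 18·16·76 = 21888; cumulative 47376
Total: 47376 scalar multiplications.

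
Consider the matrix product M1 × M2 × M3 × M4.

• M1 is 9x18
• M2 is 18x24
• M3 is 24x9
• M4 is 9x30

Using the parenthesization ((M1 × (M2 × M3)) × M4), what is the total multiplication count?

(M2 × M3): 18×24 by 24×9 → 18×9, cost 18·24·9 = 3888
(M1 × (M2 × M3)): 9×18 by 18×9 → 9×9, cost 9·18·9 = 1458; cumulative 5346
((M1 × (M2 × M3)) × M4): 9×9 by 9×30 → 9×30, cost 9·9·30 = 2430; cumulative 7776
Total: 7776 scalar multiplications.

7776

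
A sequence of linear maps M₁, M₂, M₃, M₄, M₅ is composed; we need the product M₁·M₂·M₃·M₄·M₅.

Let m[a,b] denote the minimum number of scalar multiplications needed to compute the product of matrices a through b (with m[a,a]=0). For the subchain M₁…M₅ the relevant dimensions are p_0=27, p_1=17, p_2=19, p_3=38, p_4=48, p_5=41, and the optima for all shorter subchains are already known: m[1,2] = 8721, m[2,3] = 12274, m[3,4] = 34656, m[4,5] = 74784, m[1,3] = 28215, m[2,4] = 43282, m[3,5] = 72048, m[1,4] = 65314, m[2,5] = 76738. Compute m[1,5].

95557

m[1,5] = min over k∈[1,4] of m[1,k]+m[k+1,5]+p_{0}·p_k·p_{5}.
k=1: 0 + 76738 + 27·17·41 = 95557; k=2: 8721 + 72048 + 27·19·41 = 101802; k=3: 28215 + 74784 + 27·38·41 = 145065; k=4: 65314 + 0 + 27·48·41 = 118450.
Minimum: 95557 at k=1.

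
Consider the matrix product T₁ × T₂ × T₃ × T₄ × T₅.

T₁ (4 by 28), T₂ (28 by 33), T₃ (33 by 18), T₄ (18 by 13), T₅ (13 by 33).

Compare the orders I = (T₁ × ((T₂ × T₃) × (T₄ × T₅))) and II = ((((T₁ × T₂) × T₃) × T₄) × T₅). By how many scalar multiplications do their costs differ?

35958

Order I = (T₁ × ((T₂ × T₃) × (T₄ × T₅))): (T₂ × T₃): 28×33 by 33×18 → 28×18, cost 28·33·18 = 16632; (T₄ × T₅): 18×13 by 13×33 → 18×33, cost 18·13·33 = 7722; ((T₂ × T₃) × (T₄ × T₅)): 28×18 by 18×33 → 28×33, cost 28·18·33 = 16632; cumulative 40986; (T₁ × ((T₂ × T₃) × (T₄ × T₅))): 4×28 by 28×33 → 4×33, cost 4·28·33 = 3696; cumulative 44682. Total 44682.
Order II = ((((T₁ × T₂) × T₃) × T₄) × T₅): (T₁ × T₂): 4×28 by 28×33 → 4×33, cost 4·28·33 = 3696; ((T₁ × T₂) × T₃): 4×33 by 33×18 → 4×18, cost 4·33·18 = 2376; cumulative 6072; (((T₁ × T₂) × T₃) × T₄): 4×18 by 18×13 → 4×13, cost 4·18·13 = 936; cumulative 7008; ((((T₁ × T₂) × T₃) × T₄) × T₅): 4×13 by 13×33 → 4×33, cost 4·13·33 = 1716; cumulative 8724. Total 8724.
Difference: |44682 − 8724| = 35958.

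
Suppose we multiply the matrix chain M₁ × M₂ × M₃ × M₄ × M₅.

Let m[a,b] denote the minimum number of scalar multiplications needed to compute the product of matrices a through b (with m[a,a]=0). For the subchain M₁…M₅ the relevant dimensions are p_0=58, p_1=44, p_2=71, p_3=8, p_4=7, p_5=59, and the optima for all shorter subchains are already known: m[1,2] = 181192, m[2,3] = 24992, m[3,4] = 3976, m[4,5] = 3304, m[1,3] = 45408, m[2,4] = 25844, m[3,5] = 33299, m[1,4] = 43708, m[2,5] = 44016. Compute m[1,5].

m[1,5] = min over k∈[1,4] of m[1,k]+m[k+1,5]+p_{0}·p_k·p_{5}.
k=1: 0 + 44016 + 58·44·59 = 194584; k=2: 181192 + 33299 + 58·71·59 = 457453; k=3: 45408 + 3304 + 58·8·59 = 76088; k=4: 43708 + 0 + 58·7·59 = 67662.
Minimum: 67662 at k=4.

67662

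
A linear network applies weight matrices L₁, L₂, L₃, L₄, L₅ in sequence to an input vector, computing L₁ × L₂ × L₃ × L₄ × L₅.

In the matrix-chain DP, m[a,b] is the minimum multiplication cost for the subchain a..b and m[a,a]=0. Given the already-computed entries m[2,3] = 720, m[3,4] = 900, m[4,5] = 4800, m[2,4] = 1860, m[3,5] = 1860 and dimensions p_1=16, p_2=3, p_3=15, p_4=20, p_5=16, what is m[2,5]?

2628

m[2,5] = min over k∈[2,4] of m[2,k]+m[k+1,5]+p_{1}·p_k·p_{5}.
k=2: 0 + 1860 + 16·3·16 = 2628; k=3: 720 + 4800 + 16·15·16 = 9360; k=4: 1860 + 0 + 16·20·16 = 6980.
Minimum: 2628 at k=2.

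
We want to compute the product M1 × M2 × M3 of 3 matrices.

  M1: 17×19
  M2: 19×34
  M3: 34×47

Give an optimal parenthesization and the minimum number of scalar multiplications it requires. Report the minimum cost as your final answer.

38148

(M1 × (M2 × M3)): cost 45543.
((M1 × M2) × M3): cost 38148.
Optimal: ((M1 × M2) × M3) with cost 38148.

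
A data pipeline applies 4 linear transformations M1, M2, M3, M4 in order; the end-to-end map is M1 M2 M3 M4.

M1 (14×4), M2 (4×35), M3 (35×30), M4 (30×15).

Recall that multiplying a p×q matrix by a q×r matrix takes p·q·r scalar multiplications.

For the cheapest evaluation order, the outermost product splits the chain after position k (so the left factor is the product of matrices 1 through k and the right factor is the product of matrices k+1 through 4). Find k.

Adjacent pairs: M1M2 = 14·4·35 = 1960; M2M3 = 4·35·30 = 4200; M3M4 = 35·30·15 = 15750.
Length 3: M1..M3: k=1: 0+4200+14·4·30=5880; k=2: 1960+0+14·35·30=16660 → min 5880 | M2..M4: k=2: 0+15750+4·35·15=17850; k=3: 4200+0+4·30·15=6000 → min 6000.
Top-level splits: k=1: (M1..M1)·(M2..M4) → 0+6000+14·4·15 = 6840; k=2: (M1..M2)·(M3..M4) → 1960+15750+14·35·15 = 25060; k=3: (M1..M3)·(M4..M4) → 5880+0+14·30·15 = 12180.
Best split is after M1, i.e. k = 1.

1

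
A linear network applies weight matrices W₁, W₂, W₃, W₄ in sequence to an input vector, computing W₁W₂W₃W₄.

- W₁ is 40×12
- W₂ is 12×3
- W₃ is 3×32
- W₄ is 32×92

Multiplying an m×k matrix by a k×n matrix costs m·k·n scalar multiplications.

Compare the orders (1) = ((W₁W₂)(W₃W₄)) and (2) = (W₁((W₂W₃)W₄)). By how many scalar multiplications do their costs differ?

59328

Order (1) = ((W₁W₂)(W₃W₄)): (W₁W₂): 40×12 by 12×3 → 40×3, cost 40·12·3 = 1440; (W₃W₄): 3×32 by 32×92 → 3×92, cost 3·32·92 = 8832; ((W₁W₂)(W₃W₄)): 40×3 by 3×92 → 40×92, cost 40·3·92 = 11040; cumulative 21312. Total 21312.
Order (2) = (W₁((W₂W₃)W₄)): (W₂W₃): 12×3 by 3×32 → 12×32, cost 12·3·32 = 1152; ((W₂W₃)W₄): 12×32 by 32×92 → 12×92, cost 12·32·92 = 35328; cumulative 36480; (W₁((W₂W₃)W₄)): 40×12 by 12×92 → 40×92, cost 40·12·92 = 44160; cumulative 80640. Total 80640.
Difference: |21312 − 80640| = 59328.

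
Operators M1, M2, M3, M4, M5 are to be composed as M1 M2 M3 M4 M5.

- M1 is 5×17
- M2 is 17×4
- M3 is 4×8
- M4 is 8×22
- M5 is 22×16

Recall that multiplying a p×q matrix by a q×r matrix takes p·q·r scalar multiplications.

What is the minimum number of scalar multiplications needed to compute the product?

Adjacent pairs: M1M2 = 5·17·4 = 340; M2M3 = 17·4·8 = 544; M3M4 = 4·8·22 = 704; M4M5 = 8·22·16 = 2816.
Length 3: M1..M3: k=1: 0+544+5·17·8=1224; k=2: 340+0+5·4·8=500 → min 500 | M2..M4: k=2: 0+704+17·4·22=2200; k=3: 544+0+17·8·22=3536 → min 2200 | M3..M5: k=3: 0+2816+4·8·16=3328; k=4: 704+0+4·22·16=2112 → min 2112.
Length 4: M1..M4: k=1: 0+2200+5·17·22=4070; k=2: 340+704+5·4·22=1484; k=3: 500+0+5·8·22=1380 → min 1380 | M2..M5: k=2: 0+2112+17·4·16=3200; k=3: 544+2816+17·8·16=5536; k=4: 2200+0+17·22·16=8184 → min 3200.
Length 5: M1..M5: k=1: 0+3200+5·17·16=4560; k=2: 340+2112+5·4·16=2772; k=3: 500+2816+5·8·16=3956; k=4: 1380+0+5·22·16=3140 → min 2772.
Optimal order: ((M1 M2) ((M3 M4) M5)) with cost 2772.

2772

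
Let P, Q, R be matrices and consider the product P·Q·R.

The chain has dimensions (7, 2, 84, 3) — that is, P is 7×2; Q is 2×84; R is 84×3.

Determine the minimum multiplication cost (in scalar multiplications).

Order (P·(Q·R)): (Q·R): 2×84 by 84×3 → 2×3, cost 2·84·3 = 504; (P·(Q·R)): 7×2 by 2×3 → 7×3, cost 7·2·3 = 42; cumulative 546. Total 546.
Order ((P·Q)·R): (P·Q): 7×2 by 2×84 → 7×84, cost 7·2·84 = 1176; ((P·Q)·R): 7×84 by 84×3 → 7×3, cost 7·84·3 = 1764; cumulative 2940. Total 2940.
Minimum: 546.

546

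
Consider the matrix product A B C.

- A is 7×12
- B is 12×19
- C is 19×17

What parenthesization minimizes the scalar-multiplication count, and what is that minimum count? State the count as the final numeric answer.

3857

(A (B C)): cost 5304.
((A B) C): cost 3857.
Optimal: ((A B) C) with cost 3857.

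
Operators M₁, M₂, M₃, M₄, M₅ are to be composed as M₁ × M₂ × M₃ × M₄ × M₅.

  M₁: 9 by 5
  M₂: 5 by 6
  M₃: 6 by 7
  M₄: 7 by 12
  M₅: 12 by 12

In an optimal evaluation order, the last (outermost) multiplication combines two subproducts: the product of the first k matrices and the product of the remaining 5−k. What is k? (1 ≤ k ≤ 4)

1

Adjacent pairs: M₁M₂ = 9·5·6 = 270; M₂M₃ = 5·6·7 = 210; M₃M₄ = 6·7·12 = 504; M₄M₅ = 7·12·12 = 1008.
Length 3: M₁..M₃: k=1: 0+210+9·5·7=525; k=2: 270+0+9·6·7=648 → min 525 | M₂..M₄: k=2: 0+504+5·6·12=864; k=3: 210+0+5·7·12=630 → min 630 | M₃..M₅: k=3: 0+1008+6·7·12=1512; k=4: 504+0+6·12·12=1368 → min 1368.
Length 4: M₁..M₄: k=1: 0+630+9·5·12=1170; k=2: 270+504+9·6·12=1422; k=3: 525+0+9·7·12=1281 → min 1170 | M₂..M₅: k=2: 0+1368+5·6·12=1728; k=3: 210+1008+5·7·12=1638; k=4: 630+0+5·12·12=1350 → min 1350.
Top-level splits: k=1: (M₁..M₁)·(M₂..M₅) → 0+1350+9·5·12 = 1890; k=2: (M₁..M₂)·(M₃..M₅) → 270+1368+9·6·12 = 2286; k=3: (M₁..M₃)·(M₄..M₅) → 525+1008+9·7·12 = 2289; k=4: (M₁..M₄)·(M₅..M₅) → 1170+0+9·12·12 = 2466.
Best split is after M₁, i.e. k = 1.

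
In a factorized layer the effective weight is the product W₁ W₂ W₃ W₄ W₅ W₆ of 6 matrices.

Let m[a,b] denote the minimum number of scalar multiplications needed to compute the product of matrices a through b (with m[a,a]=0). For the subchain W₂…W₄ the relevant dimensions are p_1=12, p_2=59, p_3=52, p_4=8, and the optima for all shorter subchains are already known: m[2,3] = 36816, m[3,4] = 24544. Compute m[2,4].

m[2,4] = min over k∈[2,3] of m[2,k]+m[k+1,4]+p_{1}·p_k·p_{4}.
k=2: 0 + 24544 + 12·59·8 = 30208; k=3: 36816 + 0 + 12·52·8 = 41808.
Minimum: 30208 at k=2.

30208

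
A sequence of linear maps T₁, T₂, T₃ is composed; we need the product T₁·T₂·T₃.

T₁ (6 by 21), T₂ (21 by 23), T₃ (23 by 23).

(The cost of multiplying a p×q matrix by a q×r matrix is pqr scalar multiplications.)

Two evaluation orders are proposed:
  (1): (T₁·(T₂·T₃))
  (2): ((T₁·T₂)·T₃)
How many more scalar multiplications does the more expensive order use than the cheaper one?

Order (1) = (T₁·(T₂·T₃)): (T₂·T₃): 21×23 by 23×23 → 21×23, cost 21·23·23 = 11109; (T₁·(T₂·T₃)): 6×21 by 21×23 → 6×23, cost 6·21·23 = 2898; cumulative 14007. Total 14007.
Order (2) = ((T₁·T₂)·T₃): (T₁·T₂): 6×21 by 21×23 → 6×23, cost 6·21·23 = 2898; ((T₁·T₂)·T₃): 6×23 by 23×23 → 6×23, cost 6·23·23 = 3174; cumulative 6072. Total 6072.
Difference: |14007 − 6072| = 7935.

7935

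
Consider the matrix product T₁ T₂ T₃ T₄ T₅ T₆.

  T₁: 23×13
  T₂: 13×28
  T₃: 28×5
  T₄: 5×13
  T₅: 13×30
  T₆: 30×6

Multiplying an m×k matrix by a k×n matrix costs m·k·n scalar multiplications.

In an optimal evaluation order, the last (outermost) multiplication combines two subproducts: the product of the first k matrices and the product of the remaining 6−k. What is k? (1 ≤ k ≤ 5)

Adjacent pairs: T₁T₂ = 23·13·28 = 8372; T₂T₃ = 13·28·5 = 1820; T₃T₄ = 28·5·13 = 1820; T₄T₅ = 5·13·30 = 1950; T₅T₆ = 13·30·6 = 2340.
Length 3: T₁..T₃: k=1: 0+1820+23·13·5=3315; k=2: 8372+0+23·28·5=11592 → min 3315 | T₂..T₄: k=2: 0+1820+13·28·13=6552; k=3: 1820+0+13·5·13=2665 → min 2665 | T₃..T₅: k=3: 0+1950+28·5·30=6150; k=4: 1820+0+28·13·30=12740 → min 6150 | T₄..T₆: k=4: 0+2340+5·13·6=2730; k=5: 1950+0+5·30·6=2850 → min 2730.
Length 4: T₁..T₄: k=1: 0+2665+23·13·13=6552; k=2: 8372+1820+23·28·13=18564; k=3: 3315+0+23·5·13=4810 → min 4810 | T₂..T₅: k=2: 0+6150+13·28·30=17070; k=3: 1820+1950+13·5·30=5720; k=4: 2665+0+13·13·30=7735 → min 5720 | T₃..T₆: k=3: 0+2730+28·5·6=3570; k=4: 1820+2340+28·13·6=6344; k=5: 6150+0+28·30·6=11190 → min 3570.
Length 5: T₁..T₅: k=1: 0+5720+23·13·30=14690; k=2: 8372+6150+23·28·30=33842; k=3: 3315+1950+23·5·30=8715; k=4: 4810+0+23·13·30=13780 → min 8715 | T₂..T₆: k=2: 0+3570+13·28·6=5754; k=3: 1820+2730+13·5·6=4940; k=4: 2665+2340+13·13·6=6019; k=5: 5720+0+13·30·6=8060 → min 4940.
Top-level splits: k=1: (T₁..T₁)·(T₂..T₆) → 0+4940+23·13·6 = 6734; k=2: (T₁..T₂)·(T₃..T₆) → 8372+3570+23·28·6 = 15806; k=3: (T₁..T₃)·(T₄..T₆) → 3315+2730+23·5·6 = 6735; k=4: (T₁..T₄)·(T₅..T₆) → 4810+2340+23·13·6 = 8944; k=5: (T₁..T₅)·(T₆..T₆) → 8715+0+23·30·6 = 12855.
Best split is after T₁, i.e. k = 1.

1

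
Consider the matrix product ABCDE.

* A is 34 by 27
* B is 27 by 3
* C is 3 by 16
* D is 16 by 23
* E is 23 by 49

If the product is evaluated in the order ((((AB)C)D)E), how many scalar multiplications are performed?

55216

(AB): 34×27 by 27×3 → 34×3, cost 34·27·3 = 2754
((AB)C): 34×3 by 3×16 → 34×16, cost 34·3·16 = 1632; cumulative 4386
(((AB)C)D): 34×16 by 16×23 → 34×23, cost 34·16·23 = 12512; cumulative 16898
((((AB)C)D)E): 34×23 by 23×49 → 34×49, cost 34·23·49 = 38318; cumulative 55216
Total: 55216 scalar multiplications.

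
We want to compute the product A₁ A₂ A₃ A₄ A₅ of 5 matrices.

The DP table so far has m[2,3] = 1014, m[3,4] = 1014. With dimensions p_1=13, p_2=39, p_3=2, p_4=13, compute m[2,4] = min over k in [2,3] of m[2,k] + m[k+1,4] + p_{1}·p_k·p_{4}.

m[2,4] = min over k∈[2,3] of m[2,k]+m[k+1,4]+p_{1}·p_k·p_{4}.
k=2: 0 + 1014 + 13·39·13 = 7605; k=3: 1014 + 0 + 13·2·13 = 1352.
Minimum: 1352 at k=3.

1352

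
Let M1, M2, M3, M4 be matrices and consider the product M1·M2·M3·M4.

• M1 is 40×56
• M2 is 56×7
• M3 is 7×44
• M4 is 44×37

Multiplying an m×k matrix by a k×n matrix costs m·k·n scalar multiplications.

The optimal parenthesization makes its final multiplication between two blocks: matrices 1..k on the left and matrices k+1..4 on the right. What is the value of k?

2

Adjacent pairs: M1M2 = 40·56·7 = 15680; M2M3 = 56·7·44 = 17248; M3M4 = 7·44·37 = 11396.
Length 3: M1..M3: k=1: 0+17248+40·56·44=115808; k=2: 15680+0+40·7·44=28000 → min 28000 | M2..M4: k=2: 0+11396+56·7·37=25900; k=3: 17248+0+56·44·37=108416 → min 25900.
Top-level splits: k=1: (M1..M1)·(M2..M4) → 0+25900+40·56·37 = 108780; k=2: (M1..M2)·(M3..M4) → 15680+11396+40·7·37 = 37436; k=3: (M1..M3)·(M4..M4) → 28000+0+40·44·37 = 93120.
Best split is after M2, i.e. k = 2.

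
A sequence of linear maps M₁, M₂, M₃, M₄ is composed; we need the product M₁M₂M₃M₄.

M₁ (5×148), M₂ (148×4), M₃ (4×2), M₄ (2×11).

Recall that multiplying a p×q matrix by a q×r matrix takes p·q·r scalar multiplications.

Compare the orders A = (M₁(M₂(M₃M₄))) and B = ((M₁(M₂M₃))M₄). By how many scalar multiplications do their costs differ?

Order A = (M₁(M₂(M₃M₄))): (M₃M₄): 4×2 by 2×11 → 4×11, cost 4·2·11 = 88; (M₂(M₃M₄)): 148×4 by 4×11 → 148×11, cost 148·4·11 = 6512; cumulative 6600; (M₁(M₂(M₃M₄))): 5×148 by 148×11 → 5×11, cost 5·148·11 = 8140; cumulative 14740. Total 14740.
Order B = ((M₁(M₂M₃))M₄): (M₂M₃): 148×4 by 4×2 → 148×2, cost 148·4·2 = 1184; (M₁(M₂M₃)): 5×148 by 148×2 → 5×2, cost 5·148·2 = 1480; cumulative 2664; ((M₁(M₂M₃))M₄): 5×2 by 2×11 → 5×11, cost 5·2·11 = 110; cumulative 2774. Total 2774.
Difference: |14740 − 2774| = 11966.

11966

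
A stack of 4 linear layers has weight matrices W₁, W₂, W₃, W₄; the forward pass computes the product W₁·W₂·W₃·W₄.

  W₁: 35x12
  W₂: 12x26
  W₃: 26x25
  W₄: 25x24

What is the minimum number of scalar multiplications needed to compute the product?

Adjacent pairs: W₁W₂ = 35·12·26 = 10920; W₂W₃ = 12·26·25 = 7800; W₃W₄ = 26·25·24 = 15600.
Length 3: W₁..W₃: k=1: 0+7800+35·12·25=18300; k=2: 10920+0+35·26·25=33670 → min 18300 | W₂..W₄: k=2: 0+15600+12·26·24=23088; k=3: 7800+0+12·25·24=15000 → min 15000.
Length 4: W₁..W₄: k=1: 0+15000+35·12·24=25080; k=2: 10920+15600+35·26·24=48360; k=3: 18300+0+35·25·24=39300 → min 25080.
Optimal order: (W₁·((W₂·W₃)·W₄)) with cost 25080.

25080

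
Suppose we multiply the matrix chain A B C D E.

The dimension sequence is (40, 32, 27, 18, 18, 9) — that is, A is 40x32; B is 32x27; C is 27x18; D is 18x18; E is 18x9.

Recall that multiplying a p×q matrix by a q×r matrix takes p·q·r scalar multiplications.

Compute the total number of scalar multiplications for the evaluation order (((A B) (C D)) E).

69228

(A B): 40×32 by 32×27 → 40×27, cost 40·32·27 = 34560
(C D): 27×18 by 18×18 → 27×18, cost 27·18·18 = 8748
((A B) (C D)): 40×27 by 27×18 → 40×18, cost 40·27·18 = 19440; cumulative 62748
(((A B) (C D)) E): 40×18 by 18×9 → 40×9, cost 40·18·9 = 6480; cumulative 69228
Total: 69228 scalar multiplications.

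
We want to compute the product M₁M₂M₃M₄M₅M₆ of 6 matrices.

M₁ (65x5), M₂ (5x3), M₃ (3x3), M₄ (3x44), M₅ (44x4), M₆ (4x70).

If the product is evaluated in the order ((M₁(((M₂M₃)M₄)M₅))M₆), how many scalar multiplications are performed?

21085

(M₂M₃): 5×3 by 3×3 → 5×3, cost 5·3·3 = 45
((M₂M₃)M₄): 5×3 by 3×44 → 5×44, cost 5·3·44 = 660; cumulative 705
(((M₂M₃)M₄)M₅): 5×44 by 44×4 → 5×4, cost 5·44·4 = 880; cumulative 1585
(M₁(((M₂M₃)M₄)M₅)): 65×5 by 5×4 → 65×4, cost 65·5·4 = 1300; cumulative 2885
((M₁(((M₂M₃)M₄)M₅))M₆): 65×4 by 4×70 → 65×70, cost 65·4·70 = 18200; cumulative 21085
Total: 21085 scalar multiplications.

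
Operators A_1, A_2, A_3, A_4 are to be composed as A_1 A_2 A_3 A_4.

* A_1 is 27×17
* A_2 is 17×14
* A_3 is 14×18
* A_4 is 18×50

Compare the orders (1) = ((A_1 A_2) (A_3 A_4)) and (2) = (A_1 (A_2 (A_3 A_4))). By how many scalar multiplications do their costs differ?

9524

Order (1) = ((A_1 A_2) (A_3 A_4)): (A_1 A_2): 27×17 by 17×14 → 27×14, cost 27·17·14 = 6426; (A_3 A_4): 14×18 by 18×50 → 14×50, cost 14·18·50 = 12600; ((A_1 A_2) (A_3 A_4)): 27×14 by 14×50 → 27×50, cost 27·14·50 = 18900; cumulative 37926. Total 37926.
Order (2) = (A_1 (A_2 (A_3 A_4))): (A_3 A_4): 14×18 by 18×50 → 14×50, cost 14·18·50 = 12600; (A_2 (A_3 A_4)): 17×14 by 14×50 → 17×50, cost 17·14·50 = 11900; cumulative 24500; (A_1 (A_2 (A_3 A_4))): 27×17 by 17×50 → 27×50, cost 27·17·50 = 22950; cumulative 47450. Total 47450.
Difference: |37926 − 47450| = 9524.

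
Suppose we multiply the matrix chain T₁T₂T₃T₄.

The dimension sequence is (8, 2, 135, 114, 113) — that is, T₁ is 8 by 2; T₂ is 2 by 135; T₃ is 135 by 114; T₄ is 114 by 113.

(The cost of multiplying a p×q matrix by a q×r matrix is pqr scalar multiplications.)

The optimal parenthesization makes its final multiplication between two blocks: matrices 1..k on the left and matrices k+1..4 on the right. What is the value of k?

1

Adjacent pairs: T₁T₂ = 8·2·135 = 2160; T₂T₃ = 2·135·114 = 30780; T₃T₄ = 135·114·113 = 1739070.
Length 3: T₁..T₃: k=1: 0+30780+8·2·114=32604; k=2: 2160+0+8·135·114=125280 → min 32604 | T₂..T₄: k=2: 0+1739070+2·135·113=1769580; k=3: 30780+0+2·114·113=56544 → min 56544.
Top-level splits: k=1: (T₁..T₁)·(T₂..T₄) → 0+56544+8·2·113 = 58352; k=2: (T₁..T₂)·(T₃..T₄) → 2160+1739070+8·135·113 = 1863270; k=3: (T₁..T₃)·(T₄..T₄) → 32604+0+8·114·113 = 135660.
Best split is after T₁, i.e. k = 1.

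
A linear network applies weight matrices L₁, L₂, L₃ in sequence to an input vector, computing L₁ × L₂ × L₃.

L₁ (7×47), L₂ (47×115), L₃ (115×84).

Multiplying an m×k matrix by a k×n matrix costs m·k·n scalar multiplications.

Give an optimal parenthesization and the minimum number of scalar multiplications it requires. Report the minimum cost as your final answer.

(L₁ × (L₂ × L₃)): cost 481656.
((L₁ × L₂) × L₃): cost 105455.
Optimal: ((L₁ × L₂) × L₃) with cost 105455.

105455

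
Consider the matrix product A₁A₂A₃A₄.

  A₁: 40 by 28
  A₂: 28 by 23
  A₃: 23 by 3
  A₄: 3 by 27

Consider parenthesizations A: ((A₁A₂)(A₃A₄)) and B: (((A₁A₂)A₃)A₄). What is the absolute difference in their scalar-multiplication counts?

20703

Order A = ((A₁A₂)(A₃A₄)): (A₁A₂): 40×28 by 28×23 → 40×23, cost 40·28·23 = 25760; (A₃A₄): 23×3 by 3×27 → 23×27, cost 23·3·27 = 1863; ((A₁A₂)(A₃A₄)): 40×23 by 23×27 → 40×27, cost 40·23·27 = 24840; cumulative 52463. Total 52463.
Order B = (((A₁A₂)A₃)A₄): (A₁A₂): 40×28 by 28×23 → 40×23, cost 40·28·23 = 25760; ((A₁A₂)A₃): 40×23 by 23×3 → 40×3, cost 40·23·3 = 2760; cumulative 28520; (((A₁A₂)A₃)A₄): 40×3 by 3×27 → 40×27, cost 40·3·27 = 3240; cumulative 31760. Total 31760.
Difference: |52463 − 31760| = 20703.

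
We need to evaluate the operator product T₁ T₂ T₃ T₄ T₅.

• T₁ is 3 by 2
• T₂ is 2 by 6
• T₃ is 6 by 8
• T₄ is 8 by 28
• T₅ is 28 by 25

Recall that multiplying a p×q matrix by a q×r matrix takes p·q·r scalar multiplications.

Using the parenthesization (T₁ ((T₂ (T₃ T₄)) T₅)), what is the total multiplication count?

(T₃ T₄): 6×8 by 8×28 → 6×28, cost 6·8·28 = 1344
(T₂ (T₃ T₄)): 2×6 by 6×28 → 2×28, cost 2·6·28 = 336; cumulative 1680
((T₂ (T₃ T₄)) T₅): 2×28 by 28×25 → 2×25, cost 2·28·25 = 1400; cumulative 3080
(T₁ ((T₂ (T₃ T₄)) T₅)): 3×2 by 2×25 → 3×25, cost 3·2·25 = 150; cumulative 3230
Total: 3230 scalar multiplications.

3230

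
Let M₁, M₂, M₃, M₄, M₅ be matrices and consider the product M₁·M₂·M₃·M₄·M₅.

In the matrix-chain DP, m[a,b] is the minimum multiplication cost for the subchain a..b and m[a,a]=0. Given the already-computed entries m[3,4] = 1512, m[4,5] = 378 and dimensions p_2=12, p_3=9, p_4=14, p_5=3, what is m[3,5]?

m[3,5] = min over k∈[3,4] of m[3,k]+m[k+1,5]+p_{2}·p_k·p_{5}.
k=3: 0 + 378 + 12·9·3 = 702; k=4: 1512 + 0 + 12·14·3 = 2016.
Minimum: 702 at k=3.

702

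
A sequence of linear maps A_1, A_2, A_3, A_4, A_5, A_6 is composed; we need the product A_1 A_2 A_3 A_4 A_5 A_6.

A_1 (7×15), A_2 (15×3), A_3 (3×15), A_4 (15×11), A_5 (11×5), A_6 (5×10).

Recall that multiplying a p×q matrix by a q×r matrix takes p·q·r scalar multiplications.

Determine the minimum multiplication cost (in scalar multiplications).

1335

Adjacent pairs: A_1A_2 = 7·15·3 = 315; A_2A_3 = 15·3·15 = 675; A_3A_4 = 3·15·11 = 495; A_4A_5 = 15·11·5 = 825; A_5A_6 = 11·5·10 = 550.
Length 3: A_1..A_3: k=1: 0+675+7·15·15=2250; k=2: 315+0+7·3·15=630 → min 630 | A_2..A_4: k=2: 0+495+15·3·11=990; k=3: 675+0+15·15·11=3150 → min 990 | A_3..A_5: k=3: 0+825+3·15·5=1050; k=4: 495+0+3·11·5=660 → min 660 | A_4..A_6: k=4: 0+550+15·11·10=2200; k=5: 825+0+15·5·10=1575 → min 1575.
Length 4: A_1..A_4: k=1: 0+990+7·15·11=2145; k=2: 315+495+7·3·11=1041; k=3: 630+0+7·15·11=1785 → min 1041 | A_2..A_5: k=2: 0+660+15·3·5=885; k=3: 675+825+15·15·5=2625; k=4: 990+0+15·11·5=1815 → min 885 | A_3..A_6: k=3: 0+1575+3·15·10=2025; k=4: 495+550+3·11·10=1375; k=5: 660+0+3·5·10=810 → min 810.
Length 5: A_1..A_5: k=1: 0+885+7·15·5=1410; k=2: 315+660+7·3·5=1080; k=3: 630+825+7·15·5=1980; k=4: 1041+0+7·11·5=1426 → min 1080 | A_2..A_6: k=2: 0+810+15·3·10=1260; k=3: 675+1575+15·15·10=4500; k=4: 990+550+15·11·10=3190; k=5: 885+0+15·5·10=1635 → min 1260.
Length 6: A_1..A_6: k=1: 0+1260+7·15·10=2310; k=2: 315+810+7·3·10=1335; k=3: 630+1575+7·15·10=3255; k=4: 1041+550+7·11·10=2361; k=5: 1080+0+7·5·10=1430 → min 1335.
Optimal order: ((A_1 A_2) (((A_3 A_4) A_5) A_6)) with cost 1335.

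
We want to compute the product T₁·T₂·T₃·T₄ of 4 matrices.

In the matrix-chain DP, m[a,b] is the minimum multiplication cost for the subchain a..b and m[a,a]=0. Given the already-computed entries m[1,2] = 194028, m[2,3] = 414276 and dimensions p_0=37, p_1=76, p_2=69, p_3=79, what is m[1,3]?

395715

m[1,3] = min over k∈[1,2] of m[1,k]+m[k+1,3]+p_{0}·p_k·p_{3}.
k=1: 0 + 414276 + 37·76·79 = 636424; k=2: 194028 + 0 + 37·69·79 = 395715.
Minimum: 395715 at k=2.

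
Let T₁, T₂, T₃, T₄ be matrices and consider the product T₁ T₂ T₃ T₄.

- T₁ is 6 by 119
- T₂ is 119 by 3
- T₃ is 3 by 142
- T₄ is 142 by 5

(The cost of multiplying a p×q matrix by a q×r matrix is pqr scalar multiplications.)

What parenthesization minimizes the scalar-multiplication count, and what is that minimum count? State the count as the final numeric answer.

4362

Adjacent pairs: T₁T₂ = 6·119·3 = 2142; T₂T₃ = 119·3·142 = 50694; T₃T₄ = 3·142·5 = 2130.
Length 3: T₁..T₃: k=1: 0+50694+6·119·142=152082; k=2: 2142+0+6·3·142=4698 → min 4698 | T₂..T₄: k=2: 0+2130+119·3·5=3915; k=3: 50694+0+119·142·5=135184 → min 3915.
Length 4: T₁..T₄: k=1: 0+3915+6·119·5=7485; k=2: 2142+2130+6·3·5=4362; k=3: 4698+0+6·142·5=8958 → min 4362.
Optimal parenthesization: ((T₁ T₂) (T₃ T₄)) with cost 4362.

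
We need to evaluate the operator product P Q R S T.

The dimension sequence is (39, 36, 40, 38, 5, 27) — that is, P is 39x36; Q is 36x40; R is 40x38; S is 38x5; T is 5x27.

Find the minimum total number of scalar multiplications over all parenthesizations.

Adjacent pairs: PQ = 39·36·40 = 56160; QR = 36·40·38 = 54720; RS = 40·38·5 = 7600; ST = 38·5·27 = 5130.
Length 3: P..R: k=1: 0+54720+39·36·38=108072; k=2: 56160+0+39·40·38=115440 → min 108072 | Q..S: k=2: 0+7600+36·40·5=14800; k=3: 54720+0+36·38·5=61560 → min 14800 | R..T: k=3: 0+5130+40·38·27=46170; k=4: 7600+0+40·5·27=13000 → min 13000.
Length 4: P..S: k=1: 0+14800+39·36·5=21820; k=2: 56160+7600+39·40·5=71560; k=3: 108072+0+39·38·5=115482 → min 21820 | Q..T: k=2: 0+13000+36·40·27=51880; k=3: 54720+5130+36·38·27=96786; k=4: 14800+0+36·5·27=19660 → min 19660.
Length 5: P..T: k=1: 0+19660+39·36·27=57568; k=2: 56160+13000+39·40·27=111280; k=3: 108072+5130+39·38·27=153216; k=4: 21820+0+39·5·27=27085 → min 27085.
Optimal order: ((P (Q (R S))) T) with cost 27085.

27085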